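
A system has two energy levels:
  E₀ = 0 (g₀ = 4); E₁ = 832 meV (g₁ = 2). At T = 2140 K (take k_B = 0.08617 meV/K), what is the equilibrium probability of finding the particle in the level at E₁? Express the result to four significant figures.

k_BT = 0.08617 × 2140 K = 184.404 meV.
Eᵢ/kT = 0, 4.51183.
Z = Σ gᵢe^(−Eᵢ/kT) = 4·e^(−0) + 2·e^(−4.51183) = 4.00000 + 0.0219567 = 4.02196.
P₁ = g₁ e^(−E₁/kT) / Z = 0.0219567/4.02196 = 0.005459.

0.005459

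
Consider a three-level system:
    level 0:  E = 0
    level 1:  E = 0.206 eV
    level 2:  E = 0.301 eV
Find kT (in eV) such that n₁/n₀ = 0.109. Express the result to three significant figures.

n₁/n₀ = exp[−(E₁−E₀)/kT] = 0.109.
⇒ (E₁−E₀)/kT = ln(1/0.109) = ln(9.1743) = 2.2164.
kT = 0.206 eV / 2.2164 = 0.0929 eV.

0.0929 eV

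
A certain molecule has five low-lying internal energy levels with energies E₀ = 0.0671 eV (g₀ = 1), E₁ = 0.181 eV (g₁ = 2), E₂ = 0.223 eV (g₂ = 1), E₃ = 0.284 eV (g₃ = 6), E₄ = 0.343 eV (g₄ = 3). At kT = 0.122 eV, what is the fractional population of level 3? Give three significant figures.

Eᵢ/kT = 0.55000, 1.4836, 1.8279, 2.3279, 2.8115.
Z = Σ gᵢe^(−Eᵢ/kT) = 1·e^(−0.55000) + 2·e^(−1.4836) + 1·e^(−1.8279) + 6·e^(−2.3279) + 3·e^(−2.8115) = 0.57695 + 0.45364 + 0.16075 + 0.58500 + 0.18034 = 1.9567.
P₃ = g₃ e^(−E₃/kT) / Z = 0.58500/1.9567 = 0.299.

0.299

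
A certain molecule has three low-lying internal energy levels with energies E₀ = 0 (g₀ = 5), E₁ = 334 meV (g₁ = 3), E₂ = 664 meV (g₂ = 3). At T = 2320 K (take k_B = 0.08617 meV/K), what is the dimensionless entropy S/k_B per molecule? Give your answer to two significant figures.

k_BT = 0.08617 × 2320 K = 199.9 meV.
Eᵢ/kT = 0, 1.671, 3.322.
Z = Σ gᵢe^(−Eᵢ/kT) = 5·e^(−0) + 3·e^(−1.671) + 3·e^(−3.322) = 5.000 + 0.5642 + 0.1082 = 5.672.
⟨E⟩ = Σ EᵢPᵢ = 45.89 meV.
S/k_B = ln Z + ⟨E⟩/kT = ln(5.672) + 45.89/199.9 = 1.736 + 0.2296 = 2.0.

2.0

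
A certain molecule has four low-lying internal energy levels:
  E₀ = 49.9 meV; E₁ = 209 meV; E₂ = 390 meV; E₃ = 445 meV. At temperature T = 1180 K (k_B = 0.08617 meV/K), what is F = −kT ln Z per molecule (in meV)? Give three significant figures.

k_BT = 0.08617 × 1180 K = 101.68 meV.
Eᵢ/kT = 0.49076, 2.0555, 3.8356, 4.3765.
Z = Σ e^(−Eᵢ/kT) = e^(−0.49076) + e^(−2.0555) + e^(−3.8356) + e^(−4.3765) = 0.61216 + 0.12803 + 0.021588 + 0.012569 = 0.77435.
F = −kT ln Z = −101.68 × ln(0.77435) = −101.68 × -0.25573 = 26.0 meV.

26.0 meV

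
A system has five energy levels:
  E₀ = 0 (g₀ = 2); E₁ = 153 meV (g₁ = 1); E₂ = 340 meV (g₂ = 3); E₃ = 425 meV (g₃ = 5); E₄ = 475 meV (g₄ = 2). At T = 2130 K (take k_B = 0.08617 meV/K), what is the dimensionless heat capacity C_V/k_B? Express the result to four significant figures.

k_BT = 0.08617 × 2130 K = 183.542 meV.
Eᵢ/kT = 0, 0.833597, 1.85244, 2.31555, 2.58796.
Z = Σ gᵢe^(−Eᵢ/kT) = 2·e^(−0) + 1·e^(−0.833597) + 3·e^(−1.85244) + 5·e^(−2.31555) + 2·e^(−2.58796) = 2.00000 + 0.434484 + 0.470562 + 0.493559 + 0.150346 = 3.54895.
⟨E⟩ = 143.041 meV, ⟨E²⟩ = 52871.6 meV².
C_V/k_B = (⟨E²⟩ − ⟨E⟩²)/(kT)² = (52871.6 − 20460.7)/33687.7 = 0.9621.

0.9621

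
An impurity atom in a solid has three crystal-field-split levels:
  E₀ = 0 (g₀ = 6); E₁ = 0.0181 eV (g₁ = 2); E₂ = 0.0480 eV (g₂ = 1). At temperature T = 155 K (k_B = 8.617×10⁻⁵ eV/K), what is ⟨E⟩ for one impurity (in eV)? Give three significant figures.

0.00163 eV

k_BT = 8.617×10⁻⁵ × 155 K = 0.013356 eV.
Eᵢ/kT = 0, 1.3552, 3.5939.
Z = Σ gᵢe^(−Eᵢ/kT) = 6·e^(−0) + 2·e^(−1.3552) + 1·e^(−3.5939) = 6.0000 + 0.51579 + 0.027491 = 6.5433.
⟨E⟩ = Σ Eᵢ gᵢe^(−Eᵢ/kT) / Z = (0·6.0000 + 0.0181·0.51579 + 0.0480·0.027491) / 6.5433 = 0.00163 eV.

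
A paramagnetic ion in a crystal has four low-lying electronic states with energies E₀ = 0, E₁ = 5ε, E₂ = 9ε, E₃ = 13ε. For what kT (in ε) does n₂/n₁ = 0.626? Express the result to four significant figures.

n₂/n₁ = exp[−(E₂−E₁)/kT] = 0.626.
⇒ (E₂−E₁)/kT = ln(1/0.626) = ln(1.59744) = 0.468402.
kT = 4ε / 0.468402 = 8.540 ε.

8.540 ε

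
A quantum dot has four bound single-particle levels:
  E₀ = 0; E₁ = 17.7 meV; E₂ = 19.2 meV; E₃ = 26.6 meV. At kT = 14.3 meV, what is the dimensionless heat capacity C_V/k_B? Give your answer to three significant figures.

0.509

Eᵢ/kT = 0, 1.2378, 1.3427, 1.8601.
Z = Σ e^(−Eᵢ/kT) = e^(−0) + e^(−1.2378) + e^(−1.3427) + e^(−1.8601) = 1.0000 + 0.29002 + 0.26114 + 0.15566 = 1.7068.
⟨E⟩ = 8.3711 meV, ⟨E²⟩ = 174.17 meV².
C_V/k_B = (⟨E²⟩ − ⟨E⟩²)/(kT)² = (174.17 − 70.075)/204.49 = 0.509.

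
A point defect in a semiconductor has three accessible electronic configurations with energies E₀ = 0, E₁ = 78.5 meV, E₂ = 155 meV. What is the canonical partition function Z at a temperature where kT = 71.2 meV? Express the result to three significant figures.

Z = 1.45

Eᵢ/kT = 0, 1.1025, 2.1770.
Z = Σ e^(−Eᵢ/kT) = e^(−0) + e^(−1.1025) + e^(−2.1770) = 1.0000 + 0.33204 + 0.11338 = 1.4454.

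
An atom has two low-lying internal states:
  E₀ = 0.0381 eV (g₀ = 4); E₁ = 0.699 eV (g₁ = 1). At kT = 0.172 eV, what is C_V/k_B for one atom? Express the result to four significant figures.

0.07830

Eᵢ/kT = 0.221512, 4.06395.
Z = Σ gᵢe^(−Eᵢ/kT) = 4·e^(−0.221512) + 1·e^(−4.06395) = 3.20523 + 0.0171810 = 3.22241.
⟨E⟩ = 0.0416237 eV, ⟨E²⟩ = 0.00404896 eV².
C_V/k_B = (⟨E²⟩ − ⟨E⟩²)/(kT)² = (0.00404896 − 0.00173253)/0.0295840 = 0.07830.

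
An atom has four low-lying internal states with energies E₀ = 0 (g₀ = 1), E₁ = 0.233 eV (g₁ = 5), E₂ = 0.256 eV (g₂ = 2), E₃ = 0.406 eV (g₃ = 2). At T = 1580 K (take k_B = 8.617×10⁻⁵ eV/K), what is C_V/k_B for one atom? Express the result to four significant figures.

k_BT = 8.617×10⁻⁵ × 1580 K = 0.136149 eV.
Eᵢ/kT = 0, 1.71136, 1.88029, 2.98203.
Z = Σ gᵢe^(−Eᵢ/kT) = 1·e^(−0) + 5·e^(−1.71136) + 2·e^(−1.88029) + 2·e^(−2.98203) = 1.00000 + 0.903100 + 0.305092 + 0.101380 = 2.30957.
⟨E⟩ = 0.142748 eV, ⟨E²⟩ = 0.0371212 eV².
C_V/k_B = (⟨E²⟩ − ⟨E⟩²)/(kT)² = (0.0371212 − 0.0203770)/0.0185366 = 0.9033.

0.9033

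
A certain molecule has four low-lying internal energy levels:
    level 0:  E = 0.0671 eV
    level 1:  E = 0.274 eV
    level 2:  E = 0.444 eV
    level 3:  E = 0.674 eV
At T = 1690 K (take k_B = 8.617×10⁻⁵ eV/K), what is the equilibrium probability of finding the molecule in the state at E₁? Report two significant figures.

k_BT = 8.617×10⁻⁵ × 1690 K = 0.1456 eV.
Eᵢ/kT = 0.4609, 1.882, 3.049, 4.629.
Z = Σ e^(−Eᵢ/kT) = e^(−0.4609) + e^(−1.882) + e^(−3.049) + e^(−4.629) = 0.6307 + 0.1523 + 0.04741 + 0.009765 = 0.8402.
P₁ = e^(−E₁/kT) / Z = 0.1523/0.8402 = 0.18.

0.18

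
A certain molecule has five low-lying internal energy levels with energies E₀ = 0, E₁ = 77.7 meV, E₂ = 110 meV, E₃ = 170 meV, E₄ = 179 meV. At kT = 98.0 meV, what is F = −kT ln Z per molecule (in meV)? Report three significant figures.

Eᵢ/kT = 0, 0.79286, 1.1224, 1.7347, 1.8265.
Z = Σ e^(−Eᵢ/kT) = e^(−0) + e^(−0.79286) + e^(−1.1224) + e^(−1.7347) + e^(−1.8265) = 1.0000 + 0.45255 + 0.32550 + 0.17645 + 0.16098 = 2.1155.
F = −kT ln Z = −98.0 × ln(2.1155) = −98.0 × 0.74929 = -73.4 meV.

-73.4 meV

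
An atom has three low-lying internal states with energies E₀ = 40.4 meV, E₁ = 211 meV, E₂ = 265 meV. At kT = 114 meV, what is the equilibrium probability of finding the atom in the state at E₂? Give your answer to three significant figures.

Eᵢ/kT = 0.35439, 1.8509, 2.3246.
Z = Σ e^(−Eᵢ/kT) = e^(−0.35439) + e^(−1.8509) + e^(−2.3246) = 0.70160 + 0.15710 + 0.097823 = 0.95652.
P₂ = e^(−E₂/kT) / Z = 0.097823/0.95652 = 0.102.

0.102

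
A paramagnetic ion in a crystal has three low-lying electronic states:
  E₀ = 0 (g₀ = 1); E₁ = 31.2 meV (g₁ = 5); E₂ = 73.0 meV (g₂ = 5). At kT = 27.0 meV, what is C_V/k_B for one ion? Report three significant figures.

Eᵢ/kT = 0, 1.1556, 2.7037.
Z = Σ gᵢe^(−Eᵢ/kT) = 1·e^(−0) + 5·e^(−1.1556) + 5·e^(−2.7037) = 1.0000 + 1.5743 + 0.33479 = 2.9091.
⟨E⟩ = 25.285 meV, ⟨E²⟩ = 1140.1 meV².
C_V/k_B = (⟨E²⟩ − ⟨E⟩²)/(kT)² = (1140.1 − 639.33)/729.00 = 0.687.

0.687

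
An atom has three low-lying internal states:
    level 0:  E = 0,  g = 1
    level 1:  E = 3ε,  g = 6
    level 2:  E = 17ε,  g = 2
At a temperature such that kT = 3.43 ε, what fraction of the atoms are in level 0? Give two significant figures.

Eᵢ/kT = 0, 0.8746, 4.956.
Z = Σ gᵢe^(−Eᵢ/kT) = 1·e^(−0) + 6·e^(−0.8746) + 2·e^(−4.956) = 1.000 + 2.502 + 0.01408 = 3.516.
P₀ = g₀ e^(−E₀/kT) / Z = 1.000/3.516 = 0.28.

0.28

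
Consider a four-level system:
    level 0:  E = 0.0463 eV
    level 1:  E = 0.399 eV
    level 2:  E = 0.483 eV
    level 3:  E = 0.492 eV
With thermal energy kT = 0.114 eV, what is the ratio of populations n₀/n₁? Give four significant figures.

22.06

n₀/n₁ = exp[−(E₀−E₁)/kT] = exp(−(-0.3527 eV)/(0.114 eV)) = exp(3.09386) = 22.06.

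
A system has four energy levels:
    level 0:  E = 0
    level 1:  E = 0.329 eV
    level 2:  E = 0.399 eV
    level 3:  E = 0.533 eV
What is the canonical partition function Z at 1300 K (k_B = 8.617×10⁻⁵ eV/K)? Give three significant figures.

k_BT = 8.617×10⁻⁵ × 1300 K = 0.11202 eV.
Eᵢ/kT = 0, 2.9370, 3.5619, 4.7581.
Z = Σ e^(−Eᵢ/kT) = e^(−0) + e^(−2.9370) + e^(−3.5619) + e^(−4.7581) = 1.0000 + 0.053025 + 0.028385 + 0.0085819 = 1.0900.

Z = 1.09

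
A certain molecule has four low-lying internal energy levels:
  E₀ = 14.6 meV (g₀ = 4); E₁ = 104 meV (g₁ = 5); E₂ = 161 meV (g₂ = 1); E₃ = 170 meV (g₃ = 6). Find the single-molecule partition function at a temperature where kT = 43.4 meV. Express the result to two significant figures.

Z = 3.5

Eᵢ/kT = 0.3364, 2.396, 3.710, 3.917.
Z = Σ gᵢe^(−Eᵢ/kT) = 4·e^(−0.3364) + 5·e^(−2.396) + 1·e^(−3.710) + 6·e^(−3.917) = 2.857 + 0.4554 + 0.02448 + 0.1194 = 3.456.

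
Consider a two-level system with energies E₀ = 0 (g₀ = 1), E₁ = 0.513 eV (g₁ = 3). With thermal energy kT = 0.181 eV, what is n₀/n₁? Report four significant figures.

n₀/n₁ = (g₀/g₁) exp[−(E₀−E₁)/kT] = (1/3) × exp(−(-0.513 eV)/(0.181 eV)) = (1/3) × exp(2.83425) = 5.673.

5.673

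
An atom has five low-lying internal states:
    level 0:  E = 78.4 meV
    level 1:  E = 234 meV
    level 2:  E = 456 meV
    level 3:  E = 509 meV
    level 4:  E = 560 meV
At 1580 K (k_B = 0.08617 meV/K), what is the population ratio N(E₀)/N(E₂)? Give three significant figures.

k_BT = 0.08617 × 1580 K = 136.15 meV.
n₀/n₂ = exp[−(E₀−E₂)/kT] = exp(−(-377.6 meV)/(136.15 meV)) = exp(2.7734) = 16.0.

16.0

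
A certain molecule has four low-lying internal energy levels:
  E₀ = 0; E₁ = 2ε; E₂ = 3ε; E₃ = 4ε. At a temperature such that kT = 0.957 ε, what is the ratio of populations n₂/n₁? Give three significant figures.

n₂/n₁ = exp[−(E₂−E₁)/kT] = exp(−(1ε)/(0.957ε)) = exp(-1.0449) = 0.352.

0.352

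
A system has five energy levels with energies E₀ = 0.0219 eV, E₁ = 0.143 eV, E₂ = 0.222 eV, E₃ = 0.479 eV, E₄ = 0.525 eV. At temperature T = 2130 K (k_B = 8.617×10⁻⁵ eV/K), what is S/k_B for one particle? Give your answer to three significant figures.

1.24

k_BT = 8.617×10⁻⁵ × 2130 K = 0.18354 eV.
Eᵢ/kT = 0.11932, 0.77912, 1.2095, 2.6098, 2.8604.
Z = Σ e^(−Eᵢ/kT) = e^(−0.11932) + e^(−0.77912) + e^(−1.2095) + e^(−2.6098) + e^(−2.8604) = 0.88752 + 0.45881 + 0.29835 + 0.073549 + 0.057246 = 1.7755.
⟨E⟩ = Σ EᵢPᵢ = 0.12197 eV.
S/k_B = ln Z + ⟨E⟩/kT = ln(1.7755) + 0.12197/0.18354 = 0.57408 + 0.66454 = 1.24.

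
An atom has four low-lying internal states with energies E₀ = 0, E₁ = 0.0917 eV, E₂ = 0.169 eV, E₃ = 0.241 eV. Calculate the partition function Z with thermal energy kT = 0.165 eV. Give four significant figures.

Z = 2.165

Eᵢ/kT = 0, 0.555758, 1.02424, 1.46061.
Z = Σ e^(−Eᵢ/kT) = e^(−0) + e^(−0.555758) + e^(−1.02424) + e^(−1.46061) = 1.00000 + 0.573637 + 0.359069 + 0.232095 = 2.16480.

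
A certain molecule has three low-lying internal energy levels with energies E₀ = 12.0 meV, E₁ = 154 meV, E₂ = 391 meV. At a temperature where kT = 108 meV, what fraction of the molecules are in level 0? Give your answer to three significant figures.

0.770

Eᵢ/kT = 0.11111, 1.4259, 3.6204.
Z = Σ e^(−Eᵢ/kT) = e^(−0.11111) + e^(−1.4259) + e^(−3.6204) = 0.89484 + 0.24029 + 0.026772 = 1.1619.
P₀ = e^(−E₀/kT) / Z = 0.89484/1.1619 = 0.770.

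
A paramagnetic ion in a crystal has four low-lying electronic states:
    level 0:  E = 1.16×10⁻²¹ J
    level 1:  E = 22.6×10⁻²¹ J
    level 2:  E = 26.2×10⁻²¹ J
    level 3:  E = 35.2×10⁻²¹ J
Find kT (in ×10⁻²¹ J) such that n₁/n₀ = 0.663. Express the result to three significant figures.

52.2 ×10⁻²¹ J

n₁/n₀ = exp[−(E₁−E₀)/kT] = 0.663.
⇒ (E₁−E₀)/kT = ln(1/0.663) = ln(1.5083) = 0.41098.
kT = 21.44 ×10⁻²¹ J / 0.41098 = 52.2 ×10⁻²¹ J.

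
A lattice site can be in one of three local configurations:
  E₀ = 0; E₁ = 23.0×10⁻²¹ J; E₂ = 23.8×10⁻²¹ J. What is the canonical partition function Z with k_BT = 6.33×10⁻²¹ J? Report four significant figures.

Z = 1.050

Eᵢ/kT = 0, 3.63349, 3.75987.
Z = Σ e^(−Eᵢ/kT) = e^(−0) + e^(−3.63349) + e^(−3.75987) = 1.00000 + 0.0264238 + 0.0232868 = 1.04971.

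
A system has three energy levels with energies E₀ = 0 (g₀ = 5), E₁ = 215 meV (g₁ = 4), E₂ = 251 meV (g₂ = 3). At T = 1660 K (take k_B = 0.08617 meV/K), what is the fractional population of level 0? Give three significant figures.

k_BT = 0.08617 × 1660 K = 143.04 meV.
Eᵢ/kT = 0, 1.5031, 1.7548.
Z = Σ gᵢe^(−Eᵢ/kT) = 5·e^(−0) + 4·e^(−1.5031) + 3·e^(−1.7548) = 5.0000 + 0.88976 + 0.51883 = 6.4086.
P₀ = g₀ e^(−E₀/kT) / Z = 5.0000/6.4086 = 0.780.

0.780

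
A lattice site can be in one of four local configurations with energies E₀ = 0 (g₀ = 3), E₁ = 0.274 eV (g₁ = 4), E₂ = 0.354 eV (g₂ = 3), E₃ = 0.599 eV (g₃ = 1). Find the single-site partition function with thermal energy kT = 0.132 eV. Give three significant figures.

Eᵢ/kT = 0, 2.0758, 2.6818, 4.5379.
Z = Σ gᵢe^(−Eᵢ/kT) = 3·e^(−0) + 4·e^(−2.0758) + 3·e^(−2.6818) + 1·e^(−4.5379) = 3.0000 + 0.50182 + 0.20532 + 0.010696 = 3.7178.

Z = 3.72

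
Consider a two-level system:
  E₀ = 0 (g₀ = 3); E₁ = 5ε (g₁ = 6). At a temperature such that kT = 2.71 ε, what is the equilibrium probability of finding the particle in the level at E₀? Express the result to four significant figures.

Eᵢ/kT = 0, 1.84502.
Z = Σ gᵢe^(−Eᵢ/kT) = 3·e^(−0) + 6·e^(−1.84502) = 3.00000 + 0.948133 = 3.94813.
P₀ = g₀ e^(−E₀/kT) / Z = 3.00000/3.94813 = 0.7599.

0.7599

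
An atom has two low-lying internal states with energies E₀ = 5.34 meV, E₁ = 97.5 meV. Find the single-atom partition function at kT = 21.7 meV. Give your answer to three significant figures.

Z = 0.793

Eᵢ/kT = 0.24608, 4.4931.
Z = Σ e^(−Eᵢ/kT) = e^(−0.24608) + e^(−4.4931) = 0.78186 + 0.011186 = 0.79305.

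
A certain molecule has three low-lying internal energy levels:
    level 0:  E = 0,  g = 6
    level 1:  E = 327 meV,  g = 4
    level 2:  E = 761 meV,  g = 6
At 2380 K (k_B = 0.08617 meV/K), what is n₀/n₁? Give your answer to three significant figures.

k_BT = 0.08617 × 2380 K = 205.08 meV.
n₀/n₁ = (g₀/g₁) exp[−(E₀−E₁)/kT] = (6/4) × exp(−(-327 meV)/(205.08 meV)) = (6/4) × exp(1.5945) = 7.39.

7.39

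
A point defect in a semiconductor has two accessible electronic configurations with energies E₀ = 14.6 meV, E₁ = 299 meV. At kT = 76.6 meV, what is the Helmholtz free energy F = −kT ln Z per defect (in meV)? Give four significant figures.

Eᵢ/kT = 0.190601, 3.90339.
Z = Σ e^(−Eᵢ/kT) = e^(−0.190601) + e^(−3.90339) = 0.826462 + 0.0201734 = 0.846635.
F = −kT ln Z = −76.6 × ln(0.846635) = −76.6 × -0.166486 = 12.75 meV.

12.75 meV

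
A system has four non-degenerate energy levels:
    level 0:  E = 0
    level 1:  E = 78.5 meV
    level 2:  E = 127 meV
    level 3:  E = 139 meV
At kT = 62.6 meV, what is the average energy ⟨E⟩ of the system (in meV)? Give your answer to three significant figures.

Eᵢ/kT = 0, 1.2540, 2.0288, 2.2204.
Z = Σ e^(−Eᵢ/kT) = e^(−0) + e^(−1.2540) + e^(−2.0288) + e^(−2.2204) = 1.0000 + 0.28536 + 0.13149 + 0.10857 = 1.5254.
⟨E⟩ = Σ Eᵢ e^(−Eᵢ/kT) / Z = (0·1.0000 + 78.5·0.28536 + 127·0.13149 + 139·0.10857) / 1.5254 = 35.5 meV.

35.5 meV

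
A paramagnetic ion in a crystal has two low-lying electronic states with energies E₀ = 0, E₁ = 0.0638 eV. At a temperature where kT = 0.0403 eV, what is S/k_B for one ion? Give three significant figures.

0.456

Eᵢ/kT = 0, 1.5831.
Z = Σ e^(−Eᵢ/kT) = e^(−0) + e^(−1.5831) = 1.0000 + 0.20534 = 1.2053.
⟨E⟩ = Σ EᵢPᵢ = 0.010869 eV.
S/k_B = ln Z + ⟨E⟩/kT = ln(1.2053) + 0.010869/0.0403 = 0.18673 + 0.26970 = 0.456.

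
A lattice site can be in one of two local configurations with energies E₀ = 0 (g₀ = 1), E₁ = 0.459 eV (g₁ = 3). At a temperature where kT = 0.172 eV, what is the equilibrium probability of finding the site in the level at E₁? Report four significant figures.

0.1722

Eᵢ/kT = 0, 2.66860.
Z = Σ gᵢe^(−Eᵢ/kT) = 1·e^(−0) + 3·e^(−2.66860) = 1.00000 + 0.208048 = 1.20805.
P₁ = g₁ e^(−E₁/kT) / Z = 0.208048/1.20805 = 0.1722.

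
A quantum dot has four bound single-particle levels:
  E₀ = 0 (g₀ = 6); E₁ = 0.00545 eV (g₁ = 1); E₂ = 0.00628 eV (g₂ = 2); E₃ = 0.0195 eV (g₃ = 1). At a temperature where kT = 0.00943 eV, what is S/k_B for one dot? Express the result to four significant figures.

Eᵢ/kT = 0, 0.577943, 0.665960, 2.06787.
Z = Σ gᵢe^(−Eᵢ/kT) = 6·e^(−0) + 1·e^(−0.577943) + 2·e^(−0.665960) + 1·e^(−2.06787) = 6.00000 + 0.561051 + 1.02756 + 0.126455 = 7.71507.
⟨E⟩ = Σ EᵢPᵢ = 0.00155237 eV.
S/k_B = ln Z + ⟨E⟩/kT = ln(7.71507) + 0.00155237/0.00943 = 2.04318 + 0.164620 = 2.208.

2.208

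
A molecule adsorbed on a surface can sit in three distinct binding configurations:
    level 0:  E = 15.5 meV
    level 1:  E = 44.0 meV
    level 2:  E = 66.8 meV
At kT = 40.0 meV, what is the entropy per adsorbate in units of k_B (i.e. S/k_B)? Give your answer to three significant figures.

0.969

Eᵢ/kT = 0.38750, 1.1000, 1.6700.
Z = Σ e^(−Eᵢ/kT) = e^(−0.38750) + e^(−1.1000) + e^(−1.6700) = 0.67875 + 0.33287 + 0.18825 = 1.1999.
⟨E⟩ = Σ EᵢPᵢ = 31.454 meV.
S/k_B = ln Z + ⟨E⟩/kT = ln(1.1999) + 31.454/40.0 = 0.18224 + 0.78635 = 0.969.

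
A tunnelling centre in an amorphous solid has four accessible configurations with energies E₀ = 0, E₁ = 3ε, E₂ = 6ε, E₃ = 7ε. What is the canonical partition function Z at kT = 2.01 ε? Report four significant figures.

Z = 1.306

Eᵢ/kT = 0, 1.49254, 2.98507, 3.48259.
Z = Σ e^(−Eᵢ/kT) = e^(−0) + e^(−1.49254) + e^(−2.98507) + e^(−3.48259) = 1.00000 + 0.224801 + 0.0505360 + 0.0307277 = 1.30606.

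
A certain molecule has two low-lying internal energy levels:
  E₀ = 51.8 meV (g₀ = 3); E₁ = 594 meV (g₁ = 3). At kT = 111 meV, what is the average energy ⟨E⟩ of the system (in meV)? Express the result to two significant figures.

56 meV

Eᵢ/kT = 0.4667, 5.351.
Z = Σ gᵢe^(−Eᵢ/kT) = 3·e^(−0.4667) + 3·e^(−5.351) = 1.881 + 0.01423 = 1.895.
⟨E⟩ = Σ Eᵢ gᵢe^(−Eᵢ/kT) / Z = (51.8·1.881 + 594·0.01423) / 1.895 = 56 meV.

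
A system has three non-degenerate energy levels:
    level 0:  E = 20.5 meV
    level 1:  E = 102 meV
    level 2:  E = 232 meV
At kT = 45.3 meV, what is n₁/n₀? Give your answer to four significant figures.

n₁/n₀ = exp[−(E₁−E₀)/kT] = exp(−(81.5 meV)/(45.3 meV)) = exp(-1.79912) = 0.1654.

0.1654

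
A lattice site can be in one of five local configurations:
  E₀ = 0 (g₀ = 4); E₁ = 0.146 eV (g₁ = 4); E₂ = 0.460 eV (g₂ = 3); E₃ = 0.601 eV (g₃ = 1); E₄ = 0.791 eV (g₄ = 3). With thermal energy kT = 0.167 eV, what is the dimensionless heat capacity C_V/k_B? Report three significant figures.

0.481

Eᵢ/kT = 0, 0.87425, 2.7545, 3.5988, 4.7365.
Z = Σ gᵢe^(−Eᵢ/kT) = 4·e^(−0) + 4·e^(−0.87425) + 3·e^(−2.7545) + 1·e^(−3.5988) + 3·e^(−4.7365) = 4.0000 + 1.6687 + 0.19092 + 0.027357 + 0.026308 = 5.9133.
⟨E⟩ = 0.062352 eV, ⟨E²⟩ = 0.017302 eV².
C_V/k_B = (⟨E²⟩ − ⟨E⟩²)/(kT)² = (0.017302 − 0.0038878)/0.027889 = 0.481.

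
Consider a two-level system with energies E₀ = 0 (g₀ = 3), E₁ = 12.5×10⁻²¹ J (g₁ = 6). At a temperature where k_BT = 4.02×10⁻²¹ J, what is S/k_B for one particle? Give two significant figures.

Eᵢ/kT = 0, 3.109.
Z = Σ gᵢe^(−Eᵢ/kT) = 3·e^(−0) + 6·e^(−3.109) = 3.000 + 0.2679 = 3.268.
⟨E⟩ = Σ EᵢPᵢ = 1.025 ×10⁻²¹ J.
S/k_B = ln Z + ⟨E⟩/kT = ln(3.268) + 1.025/4.02 = 1.184 + 0.2550 = 1.4.

1.4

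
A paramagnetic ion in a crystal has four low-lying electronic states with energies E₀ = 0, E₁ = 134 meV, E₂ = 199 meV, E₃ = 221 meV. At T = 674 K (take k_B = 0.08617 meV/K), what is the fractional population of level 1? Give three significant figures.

k_BT = 0.08617 × 674 K = 58.079 meV.
Eᵢ/kT = 0, 2.3072, 3.4264, 3.8052.
Z = Σ e^(−Eᵢ/kT) = e^(−0) + e^(−2.3072) + e^(−3.4264) + e^(−3.8052) = 1.0000 + 0.099540 + 0.032504 + 0.022255 = 1.1543.
P₁ = e^(−E₁/kT) / Z = 0.099540/1.1543 = 0.0862.

0.0862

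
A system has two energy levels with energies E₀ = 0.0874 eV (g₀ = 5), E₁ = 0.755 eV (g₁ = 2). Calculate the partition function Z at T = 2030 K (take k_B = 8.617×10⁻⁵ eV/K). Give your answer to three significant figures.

k_BT = 8.617×10⁻⁵ × 2030 K = 0.17493 eV.
Eᵢ/kT = 0.49963, 4.3160.
Z = Σ gᵢe^(−Eᵢ/kT) = 5·e^(−0.49963) + 2·e^(−4.3160) = 3.0338 + 0.026706 = 3.0605.

Z = 3.06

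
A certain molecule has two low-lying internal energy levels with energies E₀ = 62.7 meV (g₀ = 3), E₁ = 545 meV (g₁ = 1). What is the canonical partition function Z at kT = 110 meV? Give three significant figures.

Z = 1.70

Eᵢ/kT = 0.57000, 4.9545.
Z = Σ gᵢe^(−Eᵢ/kT) = 3·e^(−0.57000) + 1·e^(−4.9545) = 1.6966 + 0.0070516 = 1.7037.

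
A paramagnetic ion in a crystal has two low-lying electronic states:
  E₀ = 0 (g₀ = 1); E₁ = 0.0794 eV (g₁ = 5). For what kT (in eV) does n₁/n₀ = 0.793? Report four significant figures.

0.04312 eV

n₁/n₀ = (g₁/g₀) exp[−(E₁−E₀)/kT] = 0.793.
⇒ (E₁−E₀)/kT = ln((5/1)/0.793) = ln(6.30517) = 1.84137.
kT = 0.0794 eV / 1.84137 = 0.04312 eV.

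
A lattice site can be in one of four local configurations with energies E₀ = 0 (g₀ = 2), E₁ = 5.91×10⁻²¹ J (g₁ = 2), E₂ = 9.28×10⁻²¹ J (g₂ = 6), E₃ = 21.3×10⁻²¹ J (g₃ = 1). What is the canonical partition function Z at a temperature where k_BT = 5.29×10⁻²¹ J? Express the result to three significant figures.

Z = 3.71

Eᵢ/kT = 0, 1.1172, 1.7543, 4.0265.
Z = Σ gᵢe^(−Eᵢ/kT) = 2·e^(−0) + 2·e^(−1.1172) + 6·e^(−1.7543) + 1·e^(−4.0265) = 2.0000 + 0.65439 + 1.0382 + 0.017837 = 3.7104.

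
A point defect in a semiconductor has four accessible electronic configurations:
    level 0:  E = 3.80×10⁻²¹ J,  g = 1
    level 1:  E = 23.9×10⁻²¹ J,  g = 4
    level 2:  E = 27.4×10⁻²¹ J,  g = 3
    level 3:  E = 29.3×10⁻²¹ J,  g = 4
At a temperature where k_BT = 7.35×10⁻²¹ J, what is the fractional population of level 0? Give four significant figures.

Eᵢ/kT = 0.517007, 3.25170, 3.72789, 3.98639.
Z = Σ gᵢe^(−Eᵢ/kT) = 1·e^(−0.517007) + 4·e^(−3.25170) + 3·e^(−3.72789) + 4·e^(−3.98639) = 0.596303 + 0.154833 + 0.0721305 + 0.0742665 = 0.897533.
P₀ = g₀ e^(−E₀/kT) / Z = 0.596303/0.897533 = 0.6644.

0.6644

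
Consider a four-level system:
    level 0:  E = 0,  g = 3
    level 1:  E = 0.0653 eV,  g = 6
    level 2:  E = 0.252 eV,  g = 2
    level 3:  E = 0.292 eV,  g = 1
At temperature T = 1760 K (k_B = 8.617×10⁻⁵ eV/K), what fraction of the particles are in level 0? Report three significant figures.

k_BT = 8.617×10⁻⁵ × 1760 K = 0.15166 eV.
Eᵢ/kT = 0, 0.43057, 1.6616, 1.9254.
Z = Σ gᵢe^(−Eᵢ/kT) = 3·e^(−0) + 6·e^(−0.43057) + 2·e^(−1.6616) + 1·e^(−1.9254) = 3.0000 + 3.9008 + 0.37967 + 0.14582 = 7.4263.
P₀ = g₀ e^(−E₀/kT) / Z = 3.0000/7.4263 = 0.404.

0.404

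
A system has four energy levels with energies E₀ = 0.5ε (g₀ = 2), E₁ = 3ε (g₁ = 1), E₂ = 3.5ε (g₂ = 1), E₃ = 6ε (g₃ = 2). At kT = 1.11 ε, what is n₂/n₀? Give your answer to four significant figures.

n₂/n₀ = (g₂/g₀) exp[−(E₂−E₀)/kT] = (1/2) × exp(−(3.0ε)/(1.11ε)) = (1/2) × exp(-2.70270) = 0.03351.

0.03351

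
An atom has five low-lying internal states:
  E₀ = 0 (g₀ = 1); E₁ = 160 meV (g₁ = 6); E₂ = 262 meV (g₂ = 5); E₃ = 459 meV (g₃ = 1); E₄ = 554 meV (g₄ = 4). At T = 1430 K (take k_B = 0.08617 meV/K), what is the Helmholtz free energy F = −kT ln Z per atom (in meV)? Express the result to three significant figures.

-147 meV

k_BT = 0.08617 × 1430 K = 123.22 meV.
Eᵢ/kT = 0, 1.2985, 2.1263, 3.7250, 4.4960.
Z = Σ gᵢe^(−Eᵢ/kT) = 1·e^(−0) + 6·e^(−1.2985) + 5·e^(−2.1263) + 1·e^(−3.7250) + 4·e^(−4.4960) = 1.0000 + 1.6376 + 0.59639 + 0.024113 + 0.044614 = 3.3027.
F = −kT ln Z = −123.22 × ln(3.3027) = −123.22 × 1.1947 = -147 meV.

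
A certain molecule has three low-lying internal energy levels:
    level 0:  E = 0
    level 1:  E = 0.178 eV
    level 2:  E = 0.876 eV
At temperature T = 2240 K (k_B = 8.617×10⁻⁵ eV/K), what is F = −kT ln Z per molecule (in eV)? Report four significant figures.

-0.06609 eV

k_BT = 8.617×10⁻⁵ × 2240 K = 0.193021 eV.
Eᵢ/kT = 0, 0.922179, 4.53837.
Z = Σ e^(−Eᵢ/kT) = e^(−0) + e^(−0.922179) + e^(−4.53837) = 1.00000 + 0.397652 + 0.0106908 = 1.40834.
F = −kT ln Z = −0.193021 × ln(1.40834) = −0.193021 × 0.342412 = -0.06609 eV.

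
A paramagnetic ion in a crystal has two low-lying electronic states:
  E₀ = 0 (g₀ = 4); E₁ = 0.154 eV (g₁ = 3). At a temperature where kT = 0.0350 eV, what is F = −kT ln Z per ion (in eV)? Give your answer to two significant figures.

-0.049 eV

Eᵢ/kT = 0, 4.400.
Z = Σ gᵢe^(−Eᵢ/kT) = 4·e^(−0) + 3·e^(−4.400) = 4.000 + 0.03683 = 4.037.
F = −kT ln Z = −0.0350 × ln(4.037) = −0.0350 × 1.396 = -0.049 eV.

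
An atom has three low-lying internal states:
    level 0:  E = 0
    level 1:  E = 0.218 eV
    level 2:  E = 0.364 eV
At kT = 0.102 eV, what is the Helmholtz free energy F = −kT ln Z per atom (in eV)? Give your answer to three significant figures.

-0.0139 eV

Eᵢ/kT = 0, 2.1373, 3.5686.
Z = Σ e^(−Eᵢ/kT) = e^(−0) + e^(−2.1373) + e^(−3.5686) = 1.0000 + 0.11797 + 0.028195 = 1.1462.
F = −kT ln Z = −0.102 × ln(1.1462) = −0.102 × 0.13645 = -0.0139 eV.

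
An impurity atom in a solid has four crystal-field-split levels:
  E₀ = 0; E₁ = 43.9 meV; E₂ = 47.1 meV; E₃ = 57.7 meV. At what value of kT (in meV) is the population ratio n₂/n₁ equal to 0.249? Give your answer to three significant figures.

n₂/n₁ = exp[−(E₂−E₁)/kT] = 0.249.
⇒ (E₂−E₁)/kT = ln(1/0.249) = ln(4.0161) = 1.3903.
kT = 3.2 meV / 1.3903 = 2.30 meV.

2.30 meV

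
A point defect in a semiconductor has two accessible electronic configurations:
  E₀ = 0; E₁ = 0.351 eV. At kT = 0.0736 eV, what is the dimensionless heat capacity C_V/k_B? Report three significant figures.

Eᵢ/kT = 0, 4.7690.
Z = Σ e^(−Eᵢ/kT) = e^(−0) + e^(−4.7690) = 1.0000 + 0.0084889 = 1.0085.
⟨E⟩ = 0.0029545 eV, ⟨E²⟩ = 0.0010370 eV².
C_V/k_B = (⟨E²⟩ − ⟨E⟩²)/(kT)² = (0.0010370 − 0.0000087291)/0.0054170 = 0.190.

0.190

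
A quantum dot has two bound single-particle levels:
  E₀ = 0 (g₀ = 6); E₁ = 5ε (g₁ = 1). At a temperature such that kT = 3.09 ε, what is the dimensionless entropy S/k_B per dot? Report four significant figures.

Eᵢ/kT = 0, 1.61812.
Z = Σ gᵢe^(−Eᵢ/kT) = 6·e^(−0) + 1·e^(−1.61812) = 6.00000 + 0.198271 = 6.19827.
⟨E⟩ = Σ EᵢPᵢ = 0.159941 ε.
S/k_B = ln Z + ⟨E⟩/kT = ln(6.19827) + 0.159941/3.09 = 1.82427 + 0.0517608 = 1.876.

1.876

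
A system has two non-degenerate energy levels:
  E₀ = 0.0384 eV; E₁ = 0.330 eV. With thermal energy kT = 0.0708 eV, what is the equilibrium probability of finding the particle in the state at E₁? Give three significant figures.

0.0160

Eᵢ/kT = 0.54237, 4.6610.
Z = Σ e^(−Eᵢ/kT) = e^(−0.54237) + e^(−4.6610) = 0.58137 + 0.0094570 = 0.59083.
P₁ = e^(−E₁/kT) / Z = 0.0094570/0.59083 = 0.0160.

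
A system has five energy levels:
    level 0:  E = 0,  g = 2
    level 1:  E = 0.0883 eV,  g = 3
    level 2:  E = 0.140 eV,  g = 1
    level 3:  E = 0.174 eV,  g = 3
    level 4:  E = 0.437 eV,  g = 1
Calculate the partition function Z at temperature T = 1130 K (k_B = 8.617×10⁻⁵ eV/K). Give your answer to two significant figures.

Z = 4.0

k_BT = 8.617×10⁻⁵ × 1130 K = 0.09737 eV.
Eᵢ/kT = 0, 0.9069, 1.438, 1.787, 4.488.
Z = Σ gᵢe^(−Eᵢ/kT) = 2·e^(−0) + 3·e^(−0.9069) + 1·e^(−1.438) + 3·e^(−1.787) + 1·e^(−4.488) = 2.000 + 1.211 + 0.2374 + 0.5024 + 0.01124 = 3.962.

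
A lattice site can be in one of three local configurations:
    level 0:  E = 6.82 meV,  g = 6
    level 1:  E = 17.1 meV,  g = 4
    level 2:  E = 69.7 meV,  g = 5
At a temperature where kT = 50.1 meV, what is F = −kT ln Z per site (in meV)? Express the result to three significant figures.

Eᵢ/kT = 0.13613, 0.34132, 1.3912.
Z = Σ gᵢe^(−Eᵢ/kT) = 6·e^(−0.13613) + 4·e^(−0.34132) + 5·e^(−1.3912) = 5.2364 + 2.8433 + 1.2439 = 9.3236.
F = −kT ln Z = −50.1 × ln(9.3236) = −50.1 × 2.2325 = -112 meV.

-112 meV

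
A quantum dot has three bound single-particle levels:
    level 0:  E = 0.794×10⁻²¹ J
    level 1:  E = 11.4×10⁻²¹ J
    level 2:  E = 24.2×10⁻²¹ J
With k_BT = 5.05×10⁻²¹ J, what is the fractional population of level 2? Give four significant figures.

0.008575

Eᵢ/kT = 0.157228, 2.25743, 4.79208.
Z = Σ e^(−Eᵢ/kT) = e^(−0.157228) + e^(−2.25743) + e^(−4.79208) = 0.854509 + 0.104619 + 0.00829519 = 0.967423.
P₂ = e^(−E₂/kT) / Z = 0.00829519/0.967423 = 0.008575.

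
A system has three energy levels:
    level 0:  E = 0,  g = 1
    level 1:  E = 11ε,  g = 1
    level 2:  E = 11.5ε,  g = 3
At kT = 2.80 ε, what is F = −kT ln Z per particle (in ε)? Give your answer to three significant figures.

Eᵢ/kT = 0, 3.9286, 4.1071.
Z = Σ gᵢe^(−Eᵢ/kT) = 1·e^(−0) + 1·e^(−3.9286) + 3·e^(−4.1071) = 1.0000 + 0.019671 + 0.049366 = 1.0690.
F = −kT ln Z = −2.80 × ln(1.0690) = −2.80 × 0.066724 = -0.187 ε.

-0.187 ε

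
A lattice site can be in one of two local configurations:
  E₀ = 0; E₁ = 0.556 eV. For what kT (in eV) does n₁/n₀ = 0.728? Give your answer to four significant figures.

1.751 eV

n₁/n₀ = exp[−(E₁−E₀)/kT] = 0.728.
⇒ (E₁−E₀)/kT = ln(1/0.728) = ln(1.37363) = 0.317457.
kT = 0.556 eV / 0.317457 = 1.751 eV.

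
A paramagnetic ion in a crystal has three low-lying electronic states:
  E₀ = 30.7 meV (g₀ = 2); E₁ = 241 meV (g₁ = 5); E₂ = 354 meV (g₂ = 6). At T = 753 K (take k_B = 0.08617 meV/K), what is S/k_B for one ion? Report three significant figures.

1.18

k_BT = 0.08617 × 753 K = 64.886 meV.
Eᵢ/kT = 0.47314, 3.7142, 5.4557.
Z = Σ gᵢe^(−Eᵢ/kT) = 2·e^(−0.47314) + 5·e^(−3.7142) + 6·e^(−5.4557) = 1.2461 + 0.12187 + 0.025631 = 1.3936.
⟨E⟩ = Σ EᵢPᵢ = 55.037 meV.
S/k_B = ln Z + ⟨E⟩/kT = ln(1.3936) + 55.037/64.886 = 0.33189 + 0.84821 = 1.18.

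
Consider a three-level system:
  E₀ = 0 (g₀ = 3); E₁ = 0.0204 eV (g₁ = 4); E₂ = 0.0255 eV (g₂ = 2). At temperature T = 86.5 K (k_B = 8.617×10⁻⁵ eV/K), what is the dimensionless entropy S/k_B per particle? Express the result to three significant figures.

k_BT = 8.617×10⁻⁵ × 86.5 K = 0.0074537 eV.
Eᵢ/kT = 0, 2.7369, 3.4211.
Z = Σ gᵢe^(−Eᵢ/kT) = 3·e^(−0) + 4·e^(−2.7369) + 2·e^(−3.4211) = 3.0000 + 0.25908 + 0.065353 = 3.3244.
⟨E⟩ = Σ EᵢPᵢ = 0.0020911 eV.
S/k_B = ln Z + ⟨E⟩/kT = ln(3.3244) + 0.0020911/0.0074537 = 1.2013 + 0.28055 = 1.48.

1.48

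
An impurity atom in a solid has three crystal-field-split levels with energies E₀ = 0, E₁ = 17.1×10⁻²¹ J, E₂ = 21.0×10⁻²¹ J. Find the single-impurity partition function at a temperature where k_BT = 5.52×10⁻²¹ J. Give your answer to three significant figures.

Eᵢ/kT = 0, 3.0978, 3.8043.
Z = Σ e^(−Eᵢ/kT) = e^(−0) + e^(−3.0978) + e^(−3.8043) = 1.0000 + 0.045148 + 0.022275 = 1.0674.

Z = 1.07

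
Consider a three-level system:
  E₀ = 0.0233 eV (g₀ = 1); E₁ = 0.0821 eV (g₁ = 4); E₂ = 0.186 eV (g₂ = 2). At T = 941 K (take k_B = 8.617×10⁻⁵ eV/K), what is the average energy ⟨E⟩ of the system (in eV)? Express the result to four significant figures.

0.07247 eV

k_BT = 8.617×10⁻⁵ × 941 K = 0.0810860 eV.
Eᵢ/kT = 0.287349, 1.01251, 2.29386.
Z = Σ gᵢe^(−Eᵢ/kT) = 1·e^(−0.287349) + 4·e^(−1.01251) + 2·e^(−2.29386) = 0.750250 + 1.45322 + 0.201753 = 2.40522.
⟨E⟩ = Σ Eᵢ gᵢe^(−Eᵢ/kT) / Z = (0.0233·0.750250 + 0.0821·1.45322 + 0.186·0.201753) / 2.40522 = 0.07247 eV.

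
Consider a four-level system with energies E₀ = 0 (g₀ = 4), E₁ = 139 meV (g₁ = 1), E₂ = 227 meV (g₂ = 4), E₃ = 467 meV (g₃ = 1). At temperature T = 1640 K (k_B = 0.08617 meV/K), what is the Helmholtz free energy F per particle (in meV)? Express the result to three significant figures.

k_BT = 0.08617 × 1640 K = 141.32 meV.
Eᵢ/kT = 0, 0.98358, 1.6063, 3.3046.
Z = Σ gᵢe^(−Eᵢ/kT) = 4·e^(−0) + 1·e^(−0.98358) + 4·e^(−1.6063) + 1·e^(−3.3046) = 4.0000 + 0.37397 + 0.80251 + 0.036714 = 5.2132.
F = −kT ln Z = −141.32 × ln(5.2132) = −141.32 × 1.6512 = -233 meV.

-233 meV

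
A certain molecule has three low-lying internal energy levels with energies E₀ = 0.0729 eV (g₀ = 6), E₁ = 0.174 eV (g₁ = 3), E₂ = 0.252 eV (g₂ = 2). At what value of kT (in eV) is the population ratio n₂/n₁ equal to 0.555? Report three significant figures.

n₂/n₁ = (g₂/g₁) exp[−(E₂−E₁)/kT] = 0.555.
⇒ (E₂−E₁)/kT = ln((2/3)/0.555) = ln(1.2012) = 0.18332.
kT = 0.078 eV / 0.18332 = 0.425 eV.

0.425 eV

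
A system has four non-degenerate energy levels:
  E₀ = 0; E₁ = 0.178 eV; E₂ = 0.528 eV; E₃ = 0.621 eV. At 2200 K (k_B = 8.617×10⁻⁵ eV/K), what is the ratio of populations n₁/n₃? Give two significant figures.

10

k_BT = 8.617×10⁻⁵ × 2200 K = 0.1896 eV.
n₁/n₃ = exp[−(E₁−E₃)/kT] = exp(−(-0.443 eV)/(0.1896 eV)) = exp(2.336) = 10.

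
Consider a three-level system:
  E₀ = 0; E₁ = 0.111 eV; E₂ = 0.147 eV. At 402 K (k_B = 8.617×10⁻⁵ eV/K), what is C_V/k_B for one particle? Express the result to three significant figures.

0.607

k_BT = 8.617×10⁻⁵ × 402 K = 0.034640 eV.
Eᵢ/kT = 0, 3.2044, 4.2436.
Z = Σ e^(−Eᵢ/kT) = e^(−0) + e^(−3.2044) + e^(−4.2436) = 1.0000 + 0.040583 + 0.014356 = 1.0549.
⟨E⟩ = 0.0062708 eV, ⟨E²⟩ = 0.00076807 eV².
C_V/k_B = (⟨E²⟩ − ⟨E⟩²)/(kT)² = (0.00076807 − 0.000039323)/0.0011999 = 0.607.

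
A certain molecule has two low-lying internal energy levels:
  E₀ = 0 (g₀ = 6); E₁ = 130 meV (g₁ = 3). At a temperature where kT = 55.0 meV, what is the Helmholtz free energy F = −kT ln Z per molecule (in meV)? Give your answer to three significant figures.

Eᵢ/kT = 0, 2.3636.
Z = Σ gᵢe^(−Eᵢ/kT) = 6·e^(−0) + 3·e^(−2.3636) = 6.0000 + 0.28224 = 6.2822.
F = −kT ln Z = −55.0 × ln(6.2822) = −55.0 × 1.8377 = -101 meV.

-101 meV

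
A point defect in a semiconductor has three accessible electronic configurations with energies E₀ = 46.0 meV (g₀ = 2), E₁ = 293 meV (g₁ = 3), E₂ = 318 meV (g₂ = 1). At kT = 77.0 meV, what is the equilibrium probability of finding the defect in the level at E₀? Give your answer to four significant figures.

0.9300

Eᵢ/kT = 0.597403, 3.80519, 4.12987.
Z = Σ gᵢe^(−Eᵢ/kT) = 2·e^(−0.597403) + 3·e^(−3.80519) + 1·e^(−4.12987) = 1.10048 + 0.0667649 + 0.0160850 = 1.18333.
P₀ = g₀ e^(−E₀/kT) / Z = 1.10048/1.18333 = 0.9300.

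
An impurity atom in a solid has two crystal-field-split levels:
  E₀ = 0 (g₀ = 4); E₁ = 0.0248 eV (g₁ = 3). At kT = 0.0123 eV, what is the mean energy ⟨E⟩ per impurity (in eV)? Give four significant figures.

Eᵢ/kT = 0, 2.01626.
Z = Σ gᵢe^(−Eᵢ/kT) = 4·e^(−0) + 3·e^(−2.01626) = 4.00000 + 0.399458 = 4.39946.
⟨E⟩ = Σ Eᵢ gᵢe^(−Eᵢ/kT) / Z = (0·4.00000 + 0.0248·0.399458) / 4.39946 = 0.002252 eV.

0.002252 eV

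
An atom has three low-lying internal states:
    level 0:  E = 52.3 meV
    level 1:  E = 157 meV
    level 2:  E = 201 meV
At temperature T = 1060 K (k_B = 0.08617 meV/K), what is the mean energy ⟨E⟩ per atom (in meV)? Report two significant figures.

k_BT = 0.08617 × 1060 K = 91.34 meV.
Eᵢ/kT = 0.5726, 1.719, 2.201.
Z = Σ e^(−Eᵢ/kT) = e^(−0.5726) + e^(−1.719) + e^(−2.201) = 0.5641 + 0.1792 + 0.1107 = 0.8540.
⟨E⟩ = Σ Eᵢ e^(−Eᵢ/kT) / Z = (52.3·0.5641 + 157·0.1792 + 201·0.1107) / 0.8540 = 94 meV.

94 meV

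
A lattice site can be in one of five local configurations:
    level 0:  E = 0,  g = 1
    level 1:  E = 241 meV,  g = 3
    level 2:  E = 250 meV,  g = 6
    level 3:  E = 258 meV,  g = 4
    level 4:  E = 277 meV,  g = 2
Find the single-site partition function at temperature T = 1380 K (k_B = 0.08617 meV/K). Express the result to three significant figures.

k_BT = 0.08617 × 1380 K = 118.91 meV.
Eᵢ/kT = 0, 2.0267, 2.1024, 2.1697, 2.3295.
Z = Σ gᵢe^(−Eᵢ/kT) = 1·e^(−0) + 3·e^(−2.0267) + 6·e^(−2.1024) + 4·e^(−2.1697) + 2·e^(−2.3295) = 1.0000 + 0.39531 + 0.73298 + 0.45685 + 0.19469 = 2.7798.

Z = 2.78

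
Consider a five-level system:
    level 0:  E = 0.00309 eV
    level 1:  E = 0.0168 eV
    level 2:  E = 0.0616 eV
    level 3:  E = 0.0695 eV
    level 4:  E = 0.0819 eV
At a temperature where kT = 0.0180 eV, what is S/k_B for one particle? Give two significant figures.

0.84

Eᵢ/kT = 0.1717, 0.9333, 3.422, 3.861, 4.550.
Z = Σ e^(−Eᵢ/kT) = e^(−0.1717) + e^(−0.9333) + e^(−3.422) + e^(−3.861) + e^(−4.550) = 0.8422 + 0.3933 + 0.03265 + 0.02105 + 0.01057 = 1.300.
⟨E⟩ = Σ EᵢPᵢ = 0.01042 eV.
S/k_B = ln Z + ⟨E⟩/kT = ln(1.300) + 0.01042/0.0180 = 0.2624 + 0.5789 = 0.84.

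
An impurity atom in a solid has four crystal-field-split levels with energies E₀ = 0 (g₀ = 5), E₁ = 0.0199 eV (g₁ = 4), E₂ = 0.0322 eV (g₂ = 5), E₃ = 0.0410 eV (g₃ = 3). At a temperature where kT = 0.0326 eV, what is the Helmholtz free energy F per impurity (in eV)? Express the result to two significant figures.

Eᵢ/kT = 0, 0.6104, 0.9877, 1.258.
Z = Σ gᵢe^(−Eᵢ/kT) = 5·e^(−0) + 4·e^(−0.6104) + 5·e^(−0.9877) + 3·e^(−1.258) = 5.000 + 2.173 + 1.862 + 0.8527 = 9.888.
F = −kT ln Z = −0.0326 × ln(9.888) = −0.0326 × 2.291 = -0.075 eV.

-0.075 eV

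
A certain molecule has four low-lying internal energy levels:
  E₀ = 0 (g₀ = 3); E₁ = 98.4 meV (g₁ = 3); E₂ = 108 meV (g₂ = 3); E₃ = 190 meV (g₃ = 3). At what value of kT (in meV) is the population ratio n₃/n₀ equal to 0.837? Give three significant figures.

1070 meV

n₃/n₀ = (g₃/g₀) exp[−(E₃−E₀)/kT] = 0.837.
⇒ (E₃−E₀)/kT = ln((3/3)/0.837) = ln(1.1947) = 0.17790.
kT = 190 meV / 0.17790 = 1070 meV.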